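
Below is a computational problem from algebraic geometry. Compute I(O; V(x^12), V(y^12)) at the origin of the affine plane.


The intersection multiplicity of V(x^a) and V(y^b) at the origin is:
I(O; V(x^12), V(y^12)) = dim_k(k[x,y]/(x^12, y^12))
A basis for k[x,y]/(x^12, y^12) is the set of monomials x^i * y^j
where 0 <= i < 12 and 0 <= j < 12.
The number of such monomials is 12 * 12 = 144

144


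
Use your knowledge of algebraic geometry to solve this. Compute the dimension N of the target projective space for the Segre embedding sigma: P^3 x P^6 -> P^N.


The Segre embedding maps P^m x P^n into P^N via
all products of coordinates from each factor.
N = (m+1)(n+1) - 1
N = (3+1)(6+1) - 1
N = 4*7 - 1
N = 28 - 1 = 27

27


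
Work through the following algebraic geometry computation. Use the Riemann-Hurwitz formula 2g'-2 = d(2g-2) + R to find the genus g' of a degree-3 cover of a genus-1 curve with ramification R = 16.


Riemann-Hurwitz formula: 2g' - 2 = d(2g - 2) + R
Given: d = 3, g = 1, R = 16
2g' - 2 = 3*(2*1 - 2) + 16
2g' - 2 = 3*0 + 16
2g' - 2 = 0 + 16 = 16
2g' = 18
g' = 9

9


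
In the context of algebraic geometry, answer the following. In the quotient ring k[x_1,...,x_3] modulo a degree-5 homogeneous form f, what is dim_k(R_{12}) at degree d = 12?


For R = k[x_1,...,x_n]/(f) with f homogeneous of degree e:
The Hilbert series is (1 - t^e)/(1 - t)^n.
So h(d) = C(d+n-1, n-1) - C(d-e+n-1, n-1) for d >= e.
With n=3, e=5, d=12:
C(12+3-1, 3-1) = C(14, 2) = 91
C(12-5+3-1, 3-1) = C(9, 2) = 36
h(12) = 91 - 36 = 55

55


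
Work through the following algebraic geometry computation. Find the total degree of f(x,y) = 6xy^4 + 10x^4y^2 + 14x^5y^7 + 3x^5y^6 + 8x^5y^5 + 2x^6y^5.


Examine each term for its total degree (sum of exponents).
  Term '6xy^4' has total degree 1+4 = 5.
  Term '10x^4y^2' has total degree 4+2 = 6.
  Term '14x^5y^7' has total degree 5+7 = 12.
  Term '3x^5y^6' has total degree 5+6 = 11.
  Term '8x^5y^5' has total degree 5+5 = 10.
  Term '2x^6y^5' has total degree 6+5 = 11.
The maximum total degree among all terms is 12.

12


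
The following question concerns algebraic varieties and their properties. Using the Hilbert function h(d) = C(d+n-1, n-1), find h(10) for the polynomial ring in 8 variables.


The Hilbert function for the polynomial ring in 8 variables is:
h(d) = C(d+n-1, n-1)
h(10) = C(10+8-1, 8-1) = C(17, 7)
= 17! / (7! * 10!)
= 19448

19448


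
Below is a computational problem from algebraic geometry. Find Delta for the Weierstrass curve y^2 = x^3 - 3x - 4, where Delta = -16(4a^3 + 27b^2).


Compute each component:
4a^3 = 4*(-3)^3 = 4*(-27) = -108
27b^2 = 27*(-4)^2 = 27*16 = 432
4a^3 + 27b^2 = -108 + 432 = 324
Delta = -16*324 = -5184

-5184


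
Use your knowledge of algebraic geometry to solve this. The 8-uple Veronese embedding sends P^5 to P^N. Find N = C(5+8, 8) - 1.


The Veronese embedding v_d: P^n -> P^N maps each point to all
degree-d monomials in n+1 homogeneous coordinates.
N = C(n+d, d) - 1
N = C(5+8, 8) - 1
N = C(13, 8) - 1
C(13, 8) = 1287
N = 1287 - 1 = 1286

1286


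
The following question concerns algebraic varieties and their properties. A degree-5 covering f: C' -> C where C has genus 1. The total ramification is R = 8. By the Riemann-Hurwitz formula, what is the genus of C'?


Riemann-Hurwitz formula: 2g' - 2 = d(2g - 2) + R
Given: d = 5, g = 1, R = 8
2g' - 2 = 5*(2*1 - 2) + 8
2g' - 2 = 5*0 + 8
2g' - 2 = 0 + 8 = 8
2g' = 10
g' = 5

5


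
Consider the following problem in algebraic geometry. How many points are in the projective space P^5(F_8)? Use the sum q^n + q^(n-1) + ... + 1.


P^5(F_8) has (q^(n+1) - 1)/(q - 1) points.
= 8^5 + 8^4 + 8^3 + 8^2 + 8^1 + 8^0
= 32768 + 4096 + 512 + 64 + 8 + 1
= 37449

37449


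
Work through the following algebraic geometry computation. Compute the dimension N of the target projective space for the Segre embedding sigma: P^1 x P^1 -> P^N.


The Segre embedding maps P^m x P^n into P^N via
all products of coordinates from each factor.
N = (m+1)(n+1) - 1
N = (1+1)(1+1) - 1
N = 2*2 - 1
N = 4 - 1 = 3

3


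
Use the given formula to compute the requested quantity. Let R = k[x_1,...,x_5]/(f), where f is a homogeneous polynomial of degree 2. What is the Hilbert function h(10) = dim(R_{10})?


For R = k[x_1,...,x_n]/(f) with f homogeneous of degree e:
The Hilbert series is (1 - t^e)/(1 - t)^n.
So h(d) = C(d+n-1, n-1) - C(d-e+n-1, n-1) for d >= e.
With n=5, e=2, d=10:
C(10+5-1, 5-1) = C(14, 4) = 1001
C(10-2+5-1, 5-1) = C(12, 4) = 495
h(10) = 1001 - 495 = 506

506


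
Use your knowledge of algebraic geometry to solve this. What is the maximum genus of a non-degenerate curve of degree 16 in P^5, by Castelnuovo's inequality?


Castelnuovo's bound: write d - 1 = m(r-1) + epsilon with 0 <= epsilon < r-1.
d - 1 = 16 - 1 = 15
r - 1 = 5 - 1 = 4
15 = 3*4 + 3, so m = 3, epsilon = 3
pi(d, r) = m(m-1)(r-1)/2 + m*epsilon
= 3*2*4/2 + 3*3
= 24/2 + 9
= 12 + 9 = 21

21


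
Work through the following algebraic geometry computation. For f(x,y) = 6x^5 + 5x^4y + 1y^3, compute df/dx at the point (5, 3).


df/dx = 5*6*x^4 + 4*5*x^3*y
At (5,3): 5*6*5^4 + 4*5*5^3*3
= 18750 + 7500
= 26250

26250


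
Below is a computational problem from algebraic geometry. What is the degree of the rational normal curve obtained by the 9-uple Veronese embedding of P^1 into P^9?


The rational normal curve in P^9 is the image of P^1 under the 9-uple Veronese.
A general hyperplane in P^9 pulls back to a degree-9 form on P^1, which has 9 zeros,
so the curve meets a general hyperplane in 9 points. Degree = 9.

9


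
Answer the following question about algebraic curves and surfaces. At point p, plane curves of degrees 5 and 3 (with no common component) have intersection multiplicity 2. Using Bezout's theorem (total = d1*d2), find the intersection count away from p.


By Bezout's theorem, the total intersection number is d1 * d2.
Total = 5 * 3 = 15
Intersection multiplicity at p = 2
Remaining intersections = 15 - 2 = 13

13


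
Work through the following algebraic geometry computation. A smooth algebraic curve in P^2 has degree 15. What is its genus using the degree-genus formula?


Using the genus formula for smooth plane curves:
g = (d-1)(d-2)/2
g = (15-1)(15-2)/2
g = 14*13/2
g = 182/2 = 91

91


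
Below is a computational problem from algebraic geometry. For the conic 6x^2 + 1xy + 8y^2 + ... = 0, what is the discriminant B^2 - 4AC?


The discriminant of a conic Ax^2 + Bxy + Cy^2 + ... = 0 is B^2 - 4AC.
B^2 = 1^2 = 1
4AC = 4*6*8 = 192
Discriminant = 1 - 192 = -191

-191


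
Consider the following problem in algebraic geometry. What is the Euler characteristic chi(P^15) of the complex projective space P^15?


The complex projective space P^15 has one cell in each even real dimension 0, 2, ..., 30.
The cohomology groups are H^{2k}(P^15) = Z for k = 0,...,15, and 0 otherwise.
Euler characteristic = sum of Betti numbers = 1 per even-dimensional cohomology group.
chi(P^15) = 15 + 1 = 16

16


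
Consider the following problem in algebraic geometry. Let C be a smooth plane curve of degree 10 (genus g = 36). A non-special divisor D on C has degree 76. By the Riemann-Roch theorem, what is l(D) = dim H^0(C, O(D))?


First, compute the genus of a smooth plane curve of degree 10:
g = (d-1)(d-2)/2 = (10-1)(10-2)/2 = 36
For a non-special divisor D (i.e., h^1(D) = 0), Riemann-Roch gives:
l(D) = deg(D) - g + 1
Since deg(D) = 76 >= 2g - 1 = 71, D is non-special.
l(D) = 76 - 36 + 1 = 41

41


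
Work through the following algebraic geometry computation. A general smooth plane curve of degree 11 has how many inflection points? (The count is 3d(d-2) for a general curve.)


For a general smooth plane curve C of degree d, the inflection points are
the intersection of C with its Hessian curve, which has degree 3(d-2).
By Bezout, the total intersection number is d * 3(d-2) = 11 * 27 = 297.
For a general curve every flex is ordinary, so each contributes
multiplicity 1 to C·Hess(C), and the number of distinct inflection
points is 3d(d-2).
Inflection points = 3*11*(11-2) = 3*11*9 = 297

297


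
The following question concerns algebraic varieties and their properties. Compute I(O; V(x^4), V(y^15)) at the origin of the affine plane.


The intersection multiplicity of V(x^a) and V(y^b) at the origin is:
I(O; V(x^4), V(y^15)) = dim_k(k[x,y]/(x^4, y^15))
A basis for k[x,y]/(x^4, y^15) is the set of monomials x^i * y^j
where 0 <= i < 4 and 0 <= j < 15.
The number of such monomials is 4 * 15 = 60

60


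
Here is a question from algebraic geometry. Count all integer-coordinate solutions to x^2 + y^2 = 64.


Systematically check integer values of x where x^2 <= 64.
For each valid x, check if 64 - x^2 is a perfect square.
x=0: 64 - 0 = 64, sqrt = 8 (valid)
x=8: 64 - 64 = 0, sqrt = 0 (valid)
Total integer solutions found: 4

4


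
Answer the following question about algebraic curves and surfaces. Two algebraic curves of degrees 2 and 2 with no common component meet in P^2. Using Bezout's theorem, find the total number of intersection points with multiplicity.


Bezout's theorem states the intersection count equals the product of degrees.
Intersection count = 2 * 2 = 4

4


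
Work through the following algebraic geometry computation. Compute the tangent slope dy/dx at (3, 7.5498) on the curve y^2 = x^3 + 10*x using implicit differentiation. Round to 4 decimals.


Using implicit differentiation of y^2 = x^3 + 10*x:
2y * dy/dx = 3x^2 + 10
dy/dx = (3x^2 + 10)/(2y)
Numerator: 3*3^2 + 10 = 37
Denominator: 2*7.5498 = 15.0996
dy/dx = 37/15.0996 = 2.4504

2.4504


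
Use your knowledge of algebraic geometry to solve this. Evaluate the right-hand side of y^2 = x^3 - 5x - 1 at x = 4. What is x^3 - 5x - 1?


Compute x^3 - 5x - 1 at x = 4:
x^3 = 4^3 = 64
(-5)*x = (-5)*4 = -20
Sum: 64 - 20 - 1 = 43

43


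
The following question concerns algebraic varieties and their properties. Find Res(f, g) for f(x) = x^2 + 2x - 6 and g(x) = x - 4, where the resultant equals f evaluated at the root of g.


For Res(f, x - c), we evaluate f at x = c.
f(4) = 4^2 + 2*4 - 6
= 16 + 8 - 6
= 24 - 6 = 18
Res(f, g) = 18

18


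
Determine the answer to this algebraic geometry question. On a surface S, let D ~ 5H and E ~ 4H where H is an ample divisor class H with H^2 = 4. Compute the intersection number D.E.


Using bilinearity of the intersection pairing on a surface S:
(aH).(bH) = ab * (H.H)
We have H^2 = 4.
D.E = (5H).(4H) = 5*4*4
= 20*4
= 80

80


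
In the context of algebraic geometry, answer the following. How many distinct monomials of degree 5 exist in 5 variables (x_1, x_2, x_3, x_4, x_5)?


The number of degree-5 monomials in 5 variables is C(d+n-1, n-1).
= C(5+5-1, 5-1) = C(9, 4)
= 126

126


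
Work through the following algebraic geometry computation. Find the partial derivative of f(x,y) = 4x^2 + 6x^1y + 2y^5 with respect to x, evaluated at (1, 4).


df/dx = 2*4*x^1 + 1*6*x^0*y
At (1,4): 2*4*1^1 + 1*6*1^0*4
= 8 + 24
= 32

32


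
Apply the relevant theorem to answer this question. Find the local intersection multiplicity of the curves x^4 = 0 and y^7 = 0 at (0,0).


The intersection multiplicity of V(x^a) and V(y^b) at the origin is:
I(O; V(x^4), V(y^7)) = dim_k(k[x,y]/(x^4, y^7))
A basis for k[x,y]/(x^4, y^7) is the set of monomials x^i * y^j
where 0 <= i < 4 and 0 <= j < 7.
The number of such monomials is 4 * 7 = 28

28


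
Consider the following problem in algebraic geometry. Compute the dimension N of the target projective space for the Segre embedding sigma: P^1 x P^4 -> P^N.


The Segre embedding maps P^m x P^n into P^N via
all products of coordinates from each factor.
N = (m+1)(n+1) - 1
N = (1+1)(4+1) - 1
N = 2*5 - 1
N = 10 - 1 = 9

9


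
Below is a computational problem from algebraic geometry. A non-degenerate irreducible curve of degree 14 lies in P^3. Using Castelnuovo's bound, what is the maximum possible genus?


Castelnuovo's bound: write d - 1 = m(r-1) + epsilon with 0 <= epsilon < r-1.
d - 1 = 14 - 1 = 13
r - 1 = 3 - 1 = 2
13 = 6*2 + 1, so m = 6, epsilon = 1
pi(d, r) = m(m-1)(r-1)/2 + m*epsilon
= 6*5*2/2 + 6*1
= 60/2 + 6
= 30 + 6 = 36

36


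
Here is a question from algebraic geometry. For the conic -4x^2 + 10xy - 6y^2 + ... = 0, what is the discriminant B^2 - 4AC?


The discriminant of a conic Ax^2 + Bxy + Cy^2 + ... = 0 is B^2 - 4AC.
B^2 = 10^2 = 100
4AC = 4*(-4)*(-6) = 96
Discriminant = 100 - 96 = 4

4


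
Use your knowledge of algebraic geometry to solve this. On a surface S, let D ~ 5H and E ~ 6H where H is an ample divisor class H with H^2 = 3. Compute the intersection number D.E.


Using bilinearity of the intersection pairing on a surface S:
(aH).(bH) = ab * (H.H)
We have H^2 = 3.
D.E = (5H).(6H) = 5*6*3
= 30*3
= 90

90


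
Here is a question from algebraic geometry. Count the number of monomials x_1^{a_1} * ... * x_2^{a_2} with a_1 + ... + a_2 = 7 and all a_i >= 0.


The number of degree-7 monomials in 2 variables is C(d+n-1, n-1).
= C(7+2-1, 2-1) = C(8, 1)
= 8

8


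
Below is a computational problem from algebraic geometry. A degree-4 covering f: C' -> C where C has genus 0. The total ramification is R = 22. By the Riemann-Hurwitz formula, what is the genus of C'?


Riemann-Hurwitz formula: 2g' - 2 = d(2g - 2) + R
Given: d = 4, g = 0, R = 22
2g' - 2 = 4*(2*0 - 2) + 22
2g' - 2 = 4*(-2) + 22
2g' - 2 = -8 + 22 = 14
2g' = 16
g' = 8

8


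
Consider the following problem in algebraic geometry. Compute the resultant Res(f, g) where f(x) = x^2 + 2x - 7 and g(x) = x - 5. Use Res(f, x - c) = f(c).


For Res(f, x - c), we evaluate f at x = c.
f(5) = 5^2 + 2*5 - 7
= 25 + 10 - 7
= 35 - 7 = 28
Res(f, g) = 28

28


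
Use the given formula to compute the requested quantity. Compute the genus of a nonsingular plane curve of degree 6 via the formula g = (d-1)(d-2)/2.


Using the genus formula for smooth plane curves:
g = (d-1)(d-2)/2
g = (6-1)(6-2)/2
g = 5*4/2
g = 20/2 = 10

10


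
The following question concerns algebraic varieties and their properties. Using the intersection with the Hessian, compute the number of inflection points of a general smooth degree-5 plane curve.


For a general smooth plane curve C of degree d, the inflection points are
the intersection of C with its Hessian curve, which has degree 3(d-2).
By Bezout, the total intersection number is d * 3(d-2) = 5 * 9 = 45.
For a general curve every flex is ordinary, so each contributes
multiplicity 1 to C·Hess(C), and the number of distinct inflection
points is 3d(d-2).
Inflection points = 3*5*(5-2) = 3*5*3 = 45

45


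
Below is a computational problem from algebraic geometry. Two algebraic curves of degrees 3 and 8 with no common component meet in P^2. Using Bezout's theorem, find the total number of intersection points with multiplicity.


Bezout's theorem states the intersection count equals the product of degrees.
Intersection count = 3 * 8 = 24

24


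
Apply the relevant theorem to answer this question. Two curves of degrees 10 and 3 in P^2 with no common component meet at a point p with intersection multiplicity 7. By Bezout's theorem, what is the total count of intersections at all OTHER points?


By Bezout's theorem, the total intersection number is d1 * d2.
Total = 10 * 3 = 30
Intersection multiplicity at p = 7
Remaining intersections = 30 - 7 = 23

23


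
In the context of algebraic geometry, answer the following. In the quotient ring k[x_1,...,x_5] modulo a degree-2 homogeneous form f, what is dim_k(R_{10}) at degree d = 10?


For R = k[x_1,...,x_n]/(f) with f homogeneous of degree e:
The Hilbert series is (1 - t^e)/(1 - t)^n.
So h(d) = C(d+n-1, n-1) - C(d-e+n-1, n-1) for d >= e.
With n=5, e=2, d=10:
C(10+5-1, 5-1) = C(14, 4) = 1001
C(10-2+5-1, 5-1) = C(12, 4) = 495
h(10) = 1001 - 495 = 506

506


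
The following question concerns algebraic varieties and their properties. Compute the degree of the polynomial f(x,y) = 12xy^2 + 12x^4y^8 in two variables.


Examine each term for its total degree (sum of exponents).
  Term '12xy^2' has total degree 1+2 = 3.
  Term '12x^4y^8' has total degree 4+8 = 12.
The maximum total degree among all terms is 12.

12


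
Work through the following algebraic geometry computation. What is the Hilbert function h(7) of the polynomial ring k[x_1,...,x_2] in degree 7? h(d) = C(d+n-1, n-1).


The Hilbert function for the polynomial ring in 2 variables is:
h(d) = C(d+n-1, n-1)
h(7) = C(7+2-1, 2-1) = C(8, 1)
= 8! / (1! * 7!)
= 8

8


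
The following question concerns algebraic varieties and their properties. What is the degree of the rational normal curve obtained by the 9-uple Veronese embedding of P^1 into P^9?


The rational normal curve in P^9 is the image of P^1 under the 9-uple Veronese.
A general hyperplane in P^9 pulls back to a degree-9 form on P^1, which has 9 zeros,
so the curve meets a general hyperplane in 9 points. Degree = 9.

9


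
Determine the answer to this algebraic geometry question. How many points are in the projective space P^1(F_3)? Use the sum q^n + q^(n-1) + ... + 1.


P^1(F_3) has (q^(n+1) - 1)/(q - 1) points.
= 3^1 + 3^0
= 3 + 1
= 4

4


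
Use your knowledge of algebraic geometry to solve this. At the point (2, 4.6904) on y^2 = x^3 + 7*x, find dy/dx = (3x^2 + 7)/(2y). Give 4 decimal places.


Using implicit differentiation of y^2 = x^3 + 7*x:
2y * dy/dx = 3x^2 + 7
dy/dx = (3x^2 + 7)/(2y)
Numerator: 3*2^2 + 7 = 19
Denominator: 2*4.6904 = 9.3808
dy/dx = 19/9.3808 = 2.0254

2.0254


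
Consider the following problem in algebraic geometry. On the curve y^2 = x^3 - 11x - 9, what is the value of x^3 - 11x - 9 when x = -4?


Compute x^3 - 11x - 9 at x = -4:
x^3 = (-4)^3 = -64
(-11)*x = (-11)*(-4) = 44
Sum: -64 + 44 - 9 = -29

-29


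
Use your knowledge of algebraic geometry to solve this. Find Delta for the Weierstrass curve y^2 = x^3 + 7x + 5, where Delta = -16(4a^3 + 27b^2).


Compute each component:
4a^3 = 4*7^3 = 4*343 = 1372
27b^2 = 27*5^2 = 27*25 = 675
4a^3 + 27b^2 = 1372 + 675 = 2047
Delta = -16*2047 = -32752

-32752


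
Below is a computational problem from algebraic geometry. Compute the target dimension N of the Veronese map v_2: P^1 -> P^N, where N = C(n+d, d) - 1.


The Veronese embedding v_d: P^n -> P^N maps each point to all
degree-d monomials in n+1 homogeneous coordinates.
N = C(n+d, d) - 1
N = C(1+2, 2) - 1
N = C(3, 2) - 1
C(3, 2) = 3
N = 3 - 1 = 2

2


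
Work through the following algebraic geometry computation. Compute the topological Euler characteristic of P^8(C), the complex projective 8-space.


The complex projective space P^8 has one cell in each even real dimension 0, 2, ..., 16.
The cohomology groups are H^{2k}(P^8) = Z for k = 0,...,8, and 0 otherwise.
Euler characteristic = sum of Betti numbers = 1 per even-dimensional cohomology group.
chi(P^8) = 8 + 1 = 9

9


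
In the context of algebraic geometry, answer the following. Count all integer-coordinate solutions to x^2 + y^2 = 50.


Systematically check integer values of x where x^2 <= 50.
For each valid x, check if 50 - x^2 is a perfect square.
x=1: 50 - 1 = 49, sqrt = 7 (valid)
x=5: 50 - 25 = 25, sqrt = 5 (valid)
x=7: 50 - 49 = 1, sqrt = 1 (valid)
Total integer solutions found: 12

12


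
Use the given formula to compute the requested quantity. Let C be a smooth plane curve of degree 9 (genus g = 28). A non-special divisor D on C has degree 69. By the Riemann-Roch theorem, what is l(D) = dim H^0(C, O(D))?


First, compute the genus of a smooth plane curve of degree 9:
g = (d-1)(d-2)/2 = (9-1)(9-2)/2 = 28
For a non-special divisor D (i.e., h^1(D) = 0), Riemann-Roch gives:
l(D) = deg(D) - g + 1
Since deg(D) = 69 >= 2g - 1 = 55, D is non-special.
l(D) = 69 - 28 + 1 = 42

42


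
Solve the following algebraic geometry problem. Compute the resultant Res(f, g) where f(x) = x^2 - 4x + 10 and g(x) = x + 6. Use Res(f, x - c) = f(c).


For Res(f, x - c), we evaluate f at x = c.
f(-6) = (-6)^2 - 4*(-6) + 10
= 36 + 24 + 10
= 60 + 10 = 70
Res(f, g) = 70

70


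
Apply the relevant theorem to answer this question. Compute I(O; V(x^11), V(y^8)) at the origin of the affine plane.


The intersection multiplicity of V(x^a) and V(y^b) at the origin is:
I(O; V(x^11), V(y^8)) = dim_k(k[x,y]/(x^11, y^8))
A basis for k[x,y]/(x^11, y^8) is the set of monomials x^i * y^j
where 0 <= i < 11 and 0 <= j < 8.
The number of such monomials is 11 * 8 = 88

88


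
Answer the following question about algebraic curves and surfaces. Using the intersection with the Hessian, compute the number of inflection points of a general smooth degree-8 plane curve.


For a general smooth plane curve C of degree d, the inflection points are
the intersection of C with its Hessian curve, which has degree 3(d-2).
By Bezout, the total intersection number is d * 3(d-2) = 8 * 18 = 144.
For a general curve every flex is ordinary, so each contributes
multiplicity 1 to C·Hess(C), and the number of distinct inflection
points is 3d(d-2).
Inflection points = 3*8*(8-2) = 3*8*6 = 144

144


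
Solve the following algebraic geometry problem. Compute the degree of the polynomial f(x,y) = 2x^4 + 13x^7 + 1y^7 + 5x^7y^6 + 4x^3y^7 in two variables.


Examine each term for its total degree (sum of exponents).
  Term '2x^4' has total degree 4+0 = 4.
  Term '13x^7' has total degree 7+0 = 7.
  Term '1y^7' has total degree 0+7 = 7.
  Term '5x^7y^6' has total degree 7+6 = 13.
  Term '4x^3y^7' has total degree 3+7 = 10.
The maximum total degree among all terms is 13.

13


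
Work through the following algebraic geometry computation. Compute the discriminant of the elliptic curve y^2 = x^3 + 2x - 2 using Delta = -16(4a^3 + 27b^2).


Compute each component:
4a^3 = 4*2^3 = 4*8 = 32
27b^2 = 27*(-2)^2 = 27*4 = 108
4a^3 + 27b^2 = 32 + 108 = 140
Delta = -16*140 = -2240

-2240


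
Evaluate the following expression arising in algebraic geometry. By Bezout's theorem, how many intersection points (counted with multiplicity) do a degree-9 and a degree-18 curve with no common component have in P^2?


Bezout's theorem states the intersection count equals the product of degrees.
Intersection count = 9 * 18 = 162

162


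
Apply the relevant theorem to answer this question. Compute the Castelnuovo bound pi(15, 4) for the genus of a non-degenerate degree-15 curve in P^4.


Castelnuovo's bound: write d - 1 = m(r-1) + epsilon with 0 <= epsilon < r-1.
d - 1 = 15 - 1 = 14
r - 1 = 4 - 1 = 3
14 = 4*3 + 2, so m = 4, epsilon = 2
pi(d, r) = m(m-1)(r-1)/2 + m*epsilon
= 4*3*3/2 + 4*2
= 36/2 + 8
= 18 + 8 = 26

26


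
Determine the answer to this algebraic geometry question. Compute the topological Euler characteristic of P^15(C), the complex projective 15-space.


The complex projective space P^15 has one cell in each even real dimension 0, 2, ..., 30.
The cohomology groups are H^{2k}(P^15) = Z for k = 0,...,15, and 0 otherwise.
Euler characteristic = sum of Betti numbers = 1 per even-dimensional cohomology group.
chi(P^15) = 15 + 1 = 16

16


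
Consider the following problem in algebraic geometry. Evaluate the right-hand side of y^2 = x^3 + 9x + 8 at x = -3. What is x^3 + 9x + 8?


Compute x^3 + 9x + 8 at x = -3:
x^3 = (-3)^3 = -27
9*x = 9*(-3) = -27
Sum: -27 - 27 + 8 = -46

-46


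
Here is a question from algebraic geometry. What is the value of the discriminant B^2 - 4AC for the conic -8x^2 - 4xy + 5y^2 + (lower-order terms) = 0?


The discriminant of a conic Ax^2 + Bxy + Cy^2 + ... = 0 is B^2 - 4AC.
B^2 = (-4)^2 = 16
4AC = 4*(-8)*5 = -160
Discriminant = 16 + 160 = 176

176


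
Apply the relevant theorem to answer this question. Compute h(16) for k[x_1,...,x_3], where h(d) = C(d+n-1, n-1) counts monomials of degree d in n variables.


The Hilbert function for the polynomial ring in 3 variables is:
h(d) = C(d+n-1, n-1)
h(16) = C(16+3-1, 3-1) = C(18, 2)
= 18! / (2! * 16!)
= 153

153


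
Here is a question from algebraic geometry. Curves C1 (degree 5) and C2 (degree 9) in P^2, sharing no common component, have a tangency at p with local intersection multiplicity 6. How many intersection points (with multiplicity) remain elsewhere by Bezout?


By Bezout's theorem, the total intersection number is d1 * d2.
Total = 5 * 9 = 45
Intersection multiplicity at p = 6
Remaining intersections = 45 - 6 = 39

39


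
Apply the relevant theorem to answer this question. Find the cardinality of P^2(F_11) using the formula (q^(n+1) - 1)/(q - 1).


P^2(F_11) has (q^(n+1) - 1)/(q - 1) points.
= 11^2 + 11^1 + 11^0
= 121 + 11 + 1
= 133

133


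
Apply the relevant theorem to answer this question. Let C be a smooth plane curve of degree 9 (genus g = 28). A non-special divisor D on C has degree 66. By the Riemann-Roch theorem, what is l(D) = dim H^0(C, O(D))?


First, compute the genus of a smooth plane curve of degree 9:
g = (d-1)(d-2)/2 = (9-1)(9-2)/2 = 28
For a non-special divisor D (i.e., h^1(D) = 0), Riemann-Roch gives:
l(D) = deg(D) - g + 1
Since deg(D) = 66 >= 2g - 1 = 55, D is non-special.
l(D) = 66 - 28 + 1 = 39

39


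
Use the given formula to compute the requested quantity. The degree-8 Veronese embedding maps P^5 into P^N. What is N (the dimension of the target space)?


The Veronese embedding v_d: P^n -> P^N maps each point to all
degree-d monomials in n+1 homogeneous coordinates.
N = C(n+d, d) - 1
N = C(5+8, 8) - 1
N = C(13, 8) - 1
C(13, 8) = 1287
N = 1287 - 1 = 1286

1286


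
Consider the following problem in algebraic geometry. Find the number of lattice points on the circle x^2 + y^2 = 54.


Systematically check integer values of x where x^2 <= 54.
For each valid x, check if 54 - x^2 is a perfect square.
Total integer solutions found: 0

0


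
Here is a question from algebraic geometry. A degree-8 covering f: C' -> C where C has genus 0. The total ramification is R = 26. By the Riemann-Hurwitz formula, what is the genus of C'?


Riemann-Hurwitz formula: 2g' - 2 = d(2g - 2) + R
Given: d = 8, g = 0, R = 26
2g' - 2 = 8*(2*0 - 2) + 26
2g' - 2 = 8*(-2) + 26
2g' - 2 = -16 + 26 = 10
2g' = 12
g' = 6

6


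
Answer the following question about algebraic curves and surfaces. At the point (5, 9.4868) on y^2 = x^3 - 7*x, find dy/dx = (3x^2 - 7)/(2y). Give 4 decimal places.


Using implicit differentiation of y^2 = x^3 - 7*x:
2y * dy/dx = 3x^2 - 7
dy/dx = (3x^2 - 7)/(2y)
Numerator: 3*5^2 - 7 = 68
Denominator: 2*9.4868 = 18.9736
dy/dx = 68/18.9736 = 3.5839

3.5839


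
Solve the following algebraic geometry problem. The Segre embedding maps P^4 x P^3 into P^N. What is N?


The Segre embedding maps P^m x P^n into P^N via
all products of coordinates from each factor.
N = (m+1)(n+1) - 1
N = (4+1)(3+1) - 1
N = 5*4 - 1
N = 20 - 1 = 19

19


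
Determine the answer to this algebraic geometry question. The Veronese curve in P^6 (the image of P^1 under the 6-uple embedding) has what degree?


The rational normal curve in P^6 is the image of P^1 under the 6-uple Veronese.
A general hyperplane in P^6 pulls back to a degree-6 form on P^1, which has 6 zeros,
so the curve meets a general hyperplane in 6 points. Degree = 6.

6


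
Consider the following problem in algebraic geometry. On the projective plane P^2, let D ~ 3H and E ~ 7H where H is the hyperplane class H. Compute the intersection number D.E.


Using bilinearity of the intersection pairing on the projective plane P^2:
(aH).(bH) = ab * (H.H)
We have H^2 = 1 (Bezout).
D.E = (3H).(7H) = 3*7*1
= 21*1
= 21

21


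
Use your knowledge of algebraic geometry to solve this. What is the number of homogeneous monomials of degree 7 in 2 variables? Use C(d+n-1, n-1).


The number of degree-7 monomials in 2 variables is C(d+n-1, n-1).
= C(7+2-1, 2-1) = C(8, 1)
= 8

8


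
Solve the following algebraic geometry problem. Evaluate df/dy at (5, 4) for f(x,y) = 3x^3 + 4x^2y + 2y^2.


df/dy = 4*x^2 + 2*2*y^1
At (5,4): 4*5^2 + 2*2*4^1
= 100 + 16
= 116

116


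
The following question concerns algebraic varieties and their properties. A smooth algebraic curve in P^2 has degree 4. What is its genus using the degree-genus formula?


Using the genus formula for smooth plane curves:
g = (d-1)(d-2)/2
g = (4-1)(4-2)/2
g = 3*2/2
g = 6/2 = 3

3


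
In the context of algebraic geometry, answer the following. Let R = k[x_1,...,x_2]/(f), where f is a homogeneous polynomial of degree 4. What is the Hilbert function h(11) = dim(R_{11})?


For R = k[x_1,...,x_n]/(f) with f homogeneous of degree e:
The Hilbert series is (1 - t^e)/(1 - t)^n.
So h(d) = C(d+n-1, n-1) - C(d-e+n-1, n-1) for d >= e.
With n=2, e=4, d=11:
C(11+2-1, 2-1) = C(12, 1) = 12
C(11-4+2-1, 2-1) = C(8, 1) = 8
h(11) = 12 - 8 = 4

4


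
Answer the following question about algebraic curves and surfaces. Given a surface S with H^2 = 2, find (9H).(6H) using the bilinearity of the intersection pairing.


Using bilinearity of the intersection pairing on a surface S:
(aH).(bH) = ab * (H.H)
We have H^2 = 2.
D.E = (9H).(6H) = 9*6*2
= 54*2
= 108

108


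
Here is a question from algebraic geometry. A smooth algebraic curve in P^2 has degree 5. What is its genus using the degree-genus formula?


Using the genus formula for smooth plane curves:
g = (d-1)(d-2)/2
g = (5-1)(5-2)/2
g = 4*3/2
g = 12/2 = 6

6


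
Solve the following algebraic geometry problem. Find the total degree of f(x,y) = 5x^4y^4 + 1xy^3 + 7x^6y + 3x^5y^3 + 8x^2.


Examine each term for its total degree (sum of exponents).
  Term '5x^4y^4' has total degree 4+4 = 8.
  Term '1xy^3' has total degree 1+3 = 4.
  Term '7x^6y' has total degree 6+1 = 7.
  Term '3x^5y^3' has total degree 5+3 = 8.
  Term '8x^2' has total degree 2+0 = 2.
The maximum total degree among all terms is 8.

8


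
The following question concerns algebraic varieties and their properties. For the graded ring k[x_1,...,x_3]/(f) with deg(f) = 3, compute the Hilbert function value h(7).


For R = k[x_1,...,x_n]/(f) with f homogeneous of degree e:
The Hilbert series is (1 - t^e)/(1 - t)^n.
So h(d) = C(d+n-1, n-1) - C(d-e+n-1, n-1) for d >= e.
With n=3, e=3, d=7:
C(7+3-1, 3-1) = C(9, 2) = 36
C(7-3+3-1, 3-1) = C(6, 2) = 15
h(7) = 36 - 15 = 21

21


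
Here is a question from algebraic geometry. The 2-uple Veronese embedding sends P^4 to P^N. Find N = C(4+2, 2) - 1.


The Veronese embedding v_d: P^n -> P^N maps each point to all
degree-d monomials in n+1 homogeneous coordinates.
N = C(n+d, d) - 1
N = C(4+2, 2) - 1
N = C(6, 2) - 1
C(6, 2) = 15
N = 15 - 1 = 14

14


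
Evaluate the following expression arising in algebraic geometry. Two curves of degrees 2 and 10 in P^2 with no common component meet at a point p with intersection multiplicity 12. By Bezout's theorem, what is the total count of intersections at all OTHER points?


By Bezout's theorem, the total intersection number is d1 * d2.
Total = 2 * 10 = 20
Intersection multiplicity at p = 12
Remaining intersections = 20 - 12 = 8

8


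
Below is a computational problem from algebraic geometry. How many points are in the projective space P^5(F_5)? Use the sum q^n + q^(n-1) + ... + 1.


P^5(F_5) has (q^(n+1) - 1)/(q - 1) points.
= 5^5 + 5^4 + 5^3 + 5^2 + 5^1 + 5^0
= 3125 + 625 + 125 + 25 + 5 + 1
= 3906

3906


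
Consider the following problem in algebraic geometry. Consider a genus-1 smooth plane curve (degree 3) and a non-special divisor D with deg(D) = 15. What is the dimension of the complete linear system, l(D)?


First, compute the genus of a smooth plane curve of degree 3:
g = (d-1)(d-2)/2 = (3-1)(3-2)/2 = 1
For a non-special divisor D (i.e., h^1(D) = 0), Riemann-Roch gives:
l(D) = deg(D) - g + 1
Since deg(D) = 15 >= 2g - 1 = 1, D is non-special.
l(D) = 15 - 1 + 1 = 15

15


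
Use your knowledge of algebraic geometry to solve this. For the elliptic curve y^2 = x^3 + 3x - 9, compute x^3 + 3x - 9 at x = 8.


Compute x^3 + 3x - 9 at x = 8:
x^3 = 8^3 = 512
3*x = 3*8 = 24
Sum: 512 + 24 - 9 = 527

527


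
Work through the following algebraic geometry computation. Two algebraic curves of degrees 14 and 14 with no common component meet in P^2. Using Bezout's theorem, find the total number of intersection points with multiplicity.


Bezout's theorem states the intersection count equals the product of degrees.
Intersection count = 14 * 14 = 196

196


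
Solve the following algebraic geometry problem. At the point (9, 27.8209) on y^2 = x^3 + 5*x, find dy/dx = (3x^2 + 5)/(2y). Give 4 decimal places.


Using implicit differentiation of y^2 = x^3 + 5*x:
2y * dy/dx = 3x^2 + 5
dy/dx = (3x^2 + 5)/(2y)
Numerator: 3*9^2 + 5 = 248
Denominator: 2*27.8209 = 55.6418
dy/dx = 248/55.6418 = 4.4571

4.4571


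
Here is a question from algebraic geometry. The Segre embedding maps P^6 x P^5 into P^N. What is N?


The Segre embedding maps P^m x P^n into P^N via
all products of coordinates from each factor.
N = (m+1)(n+1) - 1
N = (6+1)(5+1) - 1
N = 7*6 - 1
N = 42 - 1 = 41

41


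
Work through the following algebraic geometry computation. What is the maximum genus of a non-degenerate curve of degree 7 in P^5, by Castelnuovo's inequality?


Castelnuovo's bound: write d - 1 = m(r-1) + epsilon with 0 <= epsilon < r-1.
d - 1 = 7 - 1 = 6
r - 1 = 5 - 1 = 4
6 = 1*4 + 2, so m = 1, epsilon = 2
pi(d, r) = m(m-1)(r-1)/2 + m*epsilon
= 1*0*4/2 + 1*2
= 0/2 + 2
= 0 + 2 = 2

2


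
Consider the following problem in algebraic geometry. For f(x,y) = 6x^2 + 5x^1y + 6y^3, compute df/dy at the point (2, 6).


df/dy = 5*x^1 + 3*6*y^2
At (2,6): 5*2^1 + 3*6*6^2
= 10 + 648
= 658

658


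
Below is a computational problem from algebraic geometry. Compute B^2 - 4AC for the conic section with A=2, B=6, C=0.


The discriminant of a conic Ax^2 + Bxy + Cy^2 + ... = 0 is B^2 - 4AC.
B^2 = 6^2 = 36
4AC = 4*2*0 = 0
Discriminant = 36 + 0 = 36

36


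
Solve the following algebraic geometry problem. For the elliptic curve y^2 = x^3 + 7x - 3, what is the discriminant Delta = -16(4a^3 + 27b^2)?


Compute each component:
4a^3 = 4*7^3 = 4*343 = 1372
27b^2 = 27*(-3)^2 = 27*9 = 243
4a^3 + 27b^2 = 1372 + 243 = 1615
Delta = -16*1615 = -25840

-25840


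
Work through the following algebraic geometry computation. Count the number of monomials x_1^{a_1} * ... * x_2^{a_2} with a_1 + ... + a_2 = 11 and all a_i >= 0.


The number of degree-11 monomials in 2 variables is C(d+n-1, n-1).
= C(11+2-1, 2-1) = C(12, 1)
= 12

12


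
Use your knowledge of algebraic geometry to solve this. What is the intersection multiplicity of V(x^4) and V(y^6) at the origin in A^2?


The intersection multiplicity of V(x^a) and V(y^b) at the origin is:
I(O; V(x^4), V(y^6)) = dim_k(k[x,y]/(x^4, y^6))
A basis for k[x,y]/(x^4, y^6) is the set of monomials x^i * y^j
where 0 <= i < 4 and 0 <= j < 6.
The number of such monomials is 4 * 6 = 24

24


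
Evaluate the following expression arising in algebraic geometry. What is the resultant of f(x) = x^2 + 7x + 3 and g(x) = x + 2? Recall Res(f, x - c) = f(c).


For Res(f, x - c), we evaluate f at x = c.
f(-2) = (-2)^2 + 7*(-2) + 3
= 4 - 14 + 3
= -10 + 3 = -7
Res(f, g) = -7

-7


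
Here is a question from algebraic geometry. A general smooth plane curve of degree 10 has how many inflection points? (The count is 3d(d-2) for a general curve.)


For a general smooth plane curve C of degree d, the inflection points are
the intersection of C with its Hessian curve, which has degree 3(d-2).
By Bezout, the total intersection number is d * 3(d-2) = 10 * 24 = 240.
For a general curve every flex is ordinary, so each contributes
multiplicity 1 to C·Hess(C), and the number of distinct inflection
points is 3d(d-2).
Inflection points = 3*10*(10-2) = 3*10*8 = 240

240


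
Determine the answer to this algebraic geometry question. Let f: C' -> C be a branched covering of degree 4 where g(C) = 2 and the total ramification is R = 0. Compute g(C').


Riemann-Hurwitz formula: 2g' - 2 = d(2g - 2) + R
Given: d = 4, g = 2, R = 0
2g' - 2 = 4*(2*2 - 2) + 0
2g' - 2 = 4*2 + 0
2g' - 2 = 8 + 0 = 8
2g' = 10
g' = 5

5


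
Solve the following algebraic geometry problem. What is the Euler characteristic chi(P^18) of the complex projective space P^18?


The complex projective space P^18 has one cell in each even real dimension 0, 2, ..., 36.
The cohomology groups are H^{2k}(P^18) = Z for k = 0,...,18, and 0 otherwise.
Euler characteristic = sum of Betti numbers = 1 per even-dimensional cohomology group.
chi(P^18) = 18 + 1 = 19

19


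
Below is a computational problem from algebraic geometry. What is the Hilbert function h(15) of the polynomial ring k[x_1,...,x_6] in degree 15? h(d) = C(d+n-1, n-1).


The Hilbert function for the polynomial ring in 6 variables is:
h(d) = C(d+n-1, n-1)
h(15) = C(15+6-1, 6-1) = C(20, 5)
= 20! / (5! * 15!)
= 15504

15504


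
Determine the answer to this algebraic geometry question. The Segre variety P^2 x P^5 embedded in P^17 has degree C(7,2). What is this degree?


The degree of the Segre variety P^2 x P^5 is C(m+n, m).
= C(7, 2)
= 21

21


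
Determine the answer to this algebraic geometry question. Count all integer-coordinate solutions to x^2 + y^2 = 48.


Systematically check integer values of x where x^2 <= 48.
For each valid x, check if 48 - x^2 is a perfect square.
Total integer solutions found: 0

0


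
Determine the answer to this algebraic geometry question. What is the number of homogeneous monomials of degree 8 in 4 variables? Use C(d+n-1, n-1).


The number of degree-8 monomials in 4 variables is C(d+n-1, n-1).
= C(8+4-1, 4-1) = C(11, 3)
= 165

165


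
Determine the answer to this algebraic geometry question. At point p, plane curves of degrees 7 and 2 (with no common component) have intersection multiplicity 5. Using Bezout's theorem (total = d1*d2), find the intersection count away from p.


By Bezout's theorem, the total intersection number is d1 * d2.
Total = 7 * 2 = 14
Intersection multiplicity at p = 5
Remaining intersections = 14 - 5 = 9

9


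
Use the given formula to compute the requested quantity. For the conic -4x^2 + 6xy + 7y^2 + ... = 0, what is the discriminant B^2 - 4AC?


The discriminant of a conic Ax^2 + Bxy + Cy^2 + ... = 0 is B^2 - 4AC.
B^2 = 6^2 = 36
4AC = 4*(-4)*7 = -112
Discriminant = 36 + 112 = 148

148


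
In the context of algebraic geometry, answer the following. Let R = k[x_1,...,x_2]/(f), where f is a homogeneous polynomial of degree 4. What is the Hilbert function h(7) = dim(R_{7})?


For R = k[x_1,...,x_n]/(f) with f homogeneous of degree e:
The Hilbert series is (1 - t^e)/(1 - t)^n.
So h(d) = C(d+n-1, n-1) - C(d-e+n-1, n-1) for d >= e.
With n=2, e=4, d=7:
C(7+2-1, 2-1) = C(8, 1) = 8
C(7-4+2-1, 2-1) = C(4, 1) = 4
h(7) = 8 - 4 = 4

4


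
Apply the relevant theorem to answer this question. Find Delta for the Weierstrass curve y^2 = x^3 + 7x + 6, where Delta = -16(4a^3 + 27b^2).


Compute each component:
4a^3 = 4*7^3 = 4*343 = 1372
27b^2 = 27*6^2 = 27*36 = 972
4a^3 + 27b^2 = 1372 + 972 = 2344
Delta = -16*2344 = -37504

-37504


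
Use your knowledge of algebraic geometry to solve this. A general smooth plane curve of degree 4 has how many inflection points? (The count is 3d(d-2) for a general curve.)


For a general smooth plane curve C of degree d, the inflection points are
the intersection of C with its Hessian curve, which has degree 3(d-2).
By Bezout, the total intersection number is d * 3(d-2) = 4 * 6 = 24.
For a general curve every flex is ordinary, so each contributes
multiplicity 1 to C·Hess(C), and the number of distinct inflection
points is 3d(d-2).
Inflection points = 3*4*(4-2) = 3*4*2 = 24

24


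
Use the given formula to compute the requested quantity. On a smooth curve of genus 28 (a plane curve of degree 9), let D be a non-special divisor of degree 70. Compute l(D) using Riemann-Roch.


First, compute the genus of a smooth plane curve of degree 9:
g = (d-1)(d-2)/2 = (9-1)(9-2)/2 = 28
For a non-special divisor D (i.e., h^1(D) = 0), Riemann-Roch gives:
l(D) = deg(D) - g + 1
Since deg(D) = 70 >= 2g - 1 = 55, D is non-special.
l(D) = 70 - 28 + 1 = 43

43
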